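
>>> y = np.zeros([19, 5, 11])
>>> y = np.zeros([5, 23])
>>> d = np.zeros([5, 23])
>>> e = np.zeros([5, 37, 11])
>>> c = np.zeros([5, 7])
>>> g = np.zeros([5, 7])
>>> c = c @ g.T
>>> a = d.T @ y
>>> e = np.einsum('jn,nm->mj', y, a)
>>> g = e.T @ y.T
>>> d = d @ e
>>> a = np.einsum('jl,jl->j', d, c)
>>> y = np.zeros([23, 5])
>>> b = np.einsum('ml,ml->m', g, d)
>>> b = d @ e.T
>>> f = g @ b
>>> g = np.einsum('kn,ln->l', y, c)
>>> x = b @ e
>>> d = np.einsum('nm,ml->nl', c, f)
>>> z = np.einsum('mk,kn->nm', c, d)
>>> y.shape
(23, 5)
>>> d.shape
(5, 23)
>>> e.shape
(23, 5)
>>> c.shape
(5, 5)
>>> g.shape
(5,)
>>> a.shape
(5,)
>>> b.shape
(5, 23)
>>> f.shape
(5, 23)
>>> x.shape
(5, 5)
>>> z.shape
(23, 5)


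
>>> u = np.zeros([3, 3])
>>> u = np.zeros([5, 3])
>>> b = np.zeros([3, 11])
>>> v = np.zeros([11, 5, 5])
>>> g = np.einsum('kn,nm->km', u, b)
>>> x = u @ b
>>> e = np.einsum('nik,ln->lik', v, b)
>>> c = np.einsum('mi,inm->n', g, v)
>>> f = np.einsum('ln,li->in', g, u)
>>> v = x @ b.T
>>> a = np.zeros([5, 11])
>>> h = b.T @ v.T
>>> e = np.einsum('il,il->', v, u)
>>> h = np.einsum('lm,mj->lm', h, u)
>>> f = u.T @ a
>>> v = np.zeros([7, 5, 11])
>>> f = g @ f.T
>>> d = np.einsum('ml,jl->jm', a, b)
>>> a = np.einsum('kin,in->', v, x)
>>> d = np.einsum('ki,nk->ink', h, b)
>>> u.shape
(5, 3)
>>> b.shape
(3, 11)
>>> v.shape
(7, 5, 11)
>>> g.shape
(5, 11)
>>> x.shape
(5, 11)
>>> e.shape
()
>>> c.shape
(5,)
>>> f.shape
(5, 3)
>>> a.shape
()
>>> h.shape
(11, 5)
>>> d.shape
(5, 3, 11)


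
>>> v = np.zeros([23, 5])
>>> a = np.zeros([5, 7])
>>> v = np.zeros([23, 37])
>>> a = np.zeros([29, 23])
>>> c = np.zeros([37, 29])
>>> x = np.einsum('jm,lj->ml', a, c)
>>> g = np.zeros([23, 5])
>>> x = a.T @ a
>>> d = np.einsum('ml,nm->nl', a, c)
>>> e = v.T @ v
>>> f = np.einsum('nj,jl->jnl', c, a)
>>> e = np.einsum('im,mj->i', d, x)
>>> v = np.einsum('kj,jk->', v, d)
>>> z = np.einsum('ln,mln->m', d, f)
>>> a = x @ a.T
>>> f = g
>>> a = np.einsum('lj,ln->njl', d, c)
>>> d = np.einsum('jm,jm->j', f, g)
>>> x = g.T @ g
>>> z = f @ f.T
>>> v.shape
()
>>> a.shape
(29, 23, 37)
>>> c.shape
(37, 29)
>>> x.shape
(5, 5)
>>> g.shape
(23, 5)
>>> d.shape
(23,)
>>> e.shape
(37,)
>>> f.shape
(23, 5)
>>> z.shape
(23, 23)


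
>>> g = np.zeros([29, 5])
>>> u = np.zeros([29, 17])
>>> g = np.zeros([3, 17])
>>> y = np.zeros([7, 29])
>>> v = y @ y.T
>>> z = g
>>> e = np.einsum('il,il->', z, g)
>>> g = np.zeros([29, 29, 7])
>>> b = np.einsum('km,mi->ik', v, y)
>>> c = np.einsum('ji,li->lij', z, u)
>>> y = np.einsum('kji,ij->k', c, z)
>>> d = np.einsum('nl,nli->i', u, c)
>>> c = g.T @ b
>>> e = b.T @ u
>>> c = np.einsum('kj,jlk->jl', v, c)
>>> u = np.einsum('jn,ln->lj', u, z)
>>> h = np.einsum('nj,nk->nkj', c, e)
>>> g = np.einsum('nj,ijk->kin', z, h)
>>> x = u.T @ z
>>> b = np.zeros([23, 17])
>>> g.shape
(29, 7, 3)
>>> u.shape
(3, 29)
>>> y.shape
(29,)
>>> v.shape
(7, 7)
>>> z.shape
(3, 17)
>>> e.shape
(7, 17)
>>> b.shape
(23, 17)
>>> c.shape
(7, 29)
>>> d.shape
(3,)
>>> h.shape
(7, 17, 29)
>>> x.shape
(29, 17)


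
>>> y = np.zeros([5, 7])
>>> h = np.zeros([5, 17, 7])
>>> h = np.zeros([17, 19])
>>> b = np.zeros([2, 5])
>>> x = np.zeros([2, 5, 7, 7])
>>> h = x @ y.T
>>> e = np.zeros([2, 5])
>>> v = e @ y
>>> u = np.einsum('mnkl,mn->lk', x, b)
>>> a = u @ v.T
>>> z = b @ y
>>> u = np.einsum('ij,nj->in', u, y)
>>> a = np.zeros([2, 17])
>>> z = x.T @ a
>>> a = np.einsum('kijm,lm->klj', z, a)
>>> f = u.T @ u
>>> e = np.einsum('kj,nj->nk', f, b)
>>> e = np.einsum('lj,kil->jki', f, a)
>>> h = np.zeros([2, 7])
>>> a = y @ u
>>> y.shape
(5, 7)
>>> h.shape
(2, 7)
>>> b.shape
(2, 5)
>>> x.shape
(2, 5, 7, 7)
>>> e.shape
(5, 7, 2)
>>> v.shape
(2, 7)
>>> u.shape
(7, 5)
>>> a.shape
(5, 5)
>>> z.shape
(7, 7, 5, 17)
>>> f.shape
(5, 5)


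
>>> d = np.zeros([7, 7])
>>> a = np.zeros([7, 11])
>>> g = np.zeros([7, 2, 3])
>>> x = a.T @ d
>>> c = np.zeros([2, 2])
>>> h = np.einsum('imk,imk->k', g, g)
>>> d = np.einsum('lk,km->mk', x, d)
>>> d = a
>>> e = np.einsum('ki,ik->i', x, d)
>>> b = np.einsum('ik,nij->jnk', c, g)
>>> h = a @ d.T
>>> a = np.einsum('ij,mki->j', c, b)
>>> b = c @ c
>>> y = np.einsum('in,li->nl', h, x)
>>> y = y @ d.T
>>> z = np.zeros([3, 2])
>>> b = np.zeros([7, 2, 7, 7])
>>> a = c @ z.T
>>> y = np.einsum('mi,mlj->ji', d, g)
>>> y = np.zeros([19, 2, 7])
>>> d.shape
(7, 11)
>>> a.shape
(2, 3)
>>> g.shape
(7, 2, 3)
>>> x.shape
(11, 7)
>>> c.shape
(2, 2)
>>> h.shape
(7, 7)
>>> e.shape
(7,)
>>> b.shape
(7, 2, 7, 7)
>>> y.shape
(19, 2, 7)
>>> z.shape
(3, 2)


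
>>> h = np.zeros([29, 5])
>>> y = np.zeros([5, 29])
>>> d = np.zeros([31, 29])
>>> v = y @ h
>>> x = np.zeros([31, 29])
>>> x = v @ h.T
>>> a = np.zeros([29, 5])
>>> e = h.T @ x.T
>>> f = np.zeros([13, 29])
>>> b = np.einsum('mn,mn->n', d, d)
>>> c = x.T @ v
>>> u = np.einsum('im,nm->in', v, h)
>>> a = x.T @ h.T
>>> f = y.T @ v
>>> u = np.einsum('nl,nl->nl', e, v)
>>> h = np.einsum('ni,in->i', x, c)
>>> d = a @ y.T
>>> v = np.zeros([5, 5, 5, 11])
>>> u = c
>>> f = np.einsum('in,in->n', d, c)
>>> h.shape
(29,)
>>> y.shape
(5, 29)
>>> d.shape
(29, 5)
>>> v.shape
(5, 5, 5, 11)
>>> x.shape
(5, 29)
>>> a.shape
(29, 29)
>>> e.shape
(5, 5)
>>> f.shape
(5,)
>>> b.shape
(29,)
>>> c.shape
(29, 5)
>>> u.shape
(29, 5)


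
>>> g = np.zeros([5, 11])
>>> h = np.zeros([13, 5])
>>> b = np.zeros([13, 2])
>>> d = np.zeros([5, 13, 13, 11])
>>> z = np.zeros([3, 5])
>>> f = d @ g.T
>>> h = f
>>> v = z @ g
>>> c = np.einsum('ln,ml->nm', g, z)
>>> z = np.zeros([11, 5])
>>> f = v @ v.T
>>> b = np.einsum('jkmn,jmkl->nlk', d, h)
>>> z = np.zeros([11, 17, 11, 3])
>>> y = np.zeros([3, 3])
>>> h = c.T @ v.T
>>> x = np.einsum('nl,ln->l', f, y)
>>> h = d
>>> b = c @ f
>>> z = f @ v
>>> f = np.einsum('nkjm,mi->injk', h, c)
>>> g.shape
(5, 11)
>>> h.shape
(5, 13, 13, 11)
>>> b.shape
(11, 3)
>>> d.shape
(5, 13, 13, 11)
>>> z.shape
(3, 11)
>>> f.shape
(3, 5, 13, 13)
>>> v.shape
(3, 11)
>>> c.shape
(11, 3)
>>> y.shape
(3, 3)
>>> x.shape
(3,)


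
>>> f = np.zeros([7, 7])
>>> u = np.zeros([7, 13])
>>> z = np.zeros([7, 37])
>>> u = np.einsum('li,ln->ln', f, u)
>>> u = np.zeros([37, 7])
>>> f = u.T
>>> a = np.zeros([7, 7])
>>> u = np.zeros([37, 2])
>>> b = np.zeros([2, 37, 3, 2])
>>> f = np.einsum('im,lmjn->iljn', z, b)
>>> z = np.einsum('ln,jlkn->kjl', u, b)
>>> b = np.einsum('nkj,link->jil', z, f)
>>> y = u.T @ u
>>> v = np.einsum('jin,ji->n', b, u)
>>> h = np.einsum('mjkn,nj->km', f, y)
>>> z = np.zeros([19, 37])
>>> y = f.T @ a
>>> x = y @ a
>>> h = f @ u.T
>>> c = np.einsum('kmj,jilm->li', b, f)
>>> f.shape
(7, 2, 3, 2)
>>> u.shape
(37, 2)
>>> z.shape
(19, 37)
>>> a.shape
(7, 7)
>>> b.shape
(37, 2, 7)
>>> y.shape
(2, 3, 2, 7)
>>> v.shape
(7,)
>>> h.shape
(7, 2, 3, 37)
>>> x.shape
(2, 3, 2, 7)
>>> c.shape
(3, 2)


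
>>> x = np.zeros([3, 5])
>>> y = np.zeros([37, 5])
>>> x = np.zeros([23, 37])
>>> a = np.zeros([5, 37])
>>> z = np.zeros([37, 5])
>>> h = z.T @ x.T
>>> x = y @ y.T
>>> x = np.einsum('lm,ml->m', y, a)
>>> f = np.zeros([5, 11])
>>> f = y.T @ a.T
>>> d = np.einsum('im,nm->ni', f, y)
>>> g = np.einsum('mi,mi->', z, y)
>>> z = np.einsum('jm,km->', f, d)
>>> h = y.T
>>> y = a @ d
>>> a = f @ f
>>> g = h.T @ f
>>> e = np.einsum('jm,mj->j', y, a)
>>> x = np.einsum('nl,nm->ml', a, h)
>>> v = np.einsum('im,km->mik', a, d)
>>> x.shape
(37, 5)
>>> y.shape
(5, 5)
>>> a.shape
(5, 5)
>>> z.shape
()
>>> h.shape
(5, 37)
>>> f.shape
(5, 5)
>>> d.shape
(37, 5)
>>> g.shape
(37, 5)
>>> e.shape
(5,)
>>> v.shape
(5, 5, 37)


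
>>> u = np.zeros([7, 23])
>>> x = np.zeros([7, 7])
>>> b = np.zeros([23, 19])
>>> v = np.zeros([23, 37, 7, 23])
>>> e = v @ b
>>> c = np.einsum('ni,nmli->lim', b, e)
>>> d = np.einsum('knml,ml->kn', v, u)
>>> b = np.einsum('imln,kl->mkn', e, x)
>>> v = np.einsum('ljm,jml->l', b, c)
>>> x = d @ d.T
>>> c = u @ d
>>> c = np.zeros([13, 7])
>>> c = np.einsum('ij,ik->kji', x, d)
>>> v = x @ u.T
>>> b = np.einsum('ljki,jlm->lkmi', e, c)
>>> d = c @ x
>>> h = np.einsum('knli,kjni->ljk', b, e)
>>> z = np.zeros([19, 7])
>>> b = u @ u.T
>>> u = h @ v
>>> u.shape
(23, 37, 7)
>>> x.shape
(23, 23)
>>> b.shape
(7, 7)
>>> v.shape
(23, 7)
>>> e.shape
(23, 37, 7, 19)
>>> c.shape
(37, 23, 23)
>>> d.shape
(37, 23, 23)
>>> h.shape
(23, 37, 23)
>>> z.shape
(19, 7)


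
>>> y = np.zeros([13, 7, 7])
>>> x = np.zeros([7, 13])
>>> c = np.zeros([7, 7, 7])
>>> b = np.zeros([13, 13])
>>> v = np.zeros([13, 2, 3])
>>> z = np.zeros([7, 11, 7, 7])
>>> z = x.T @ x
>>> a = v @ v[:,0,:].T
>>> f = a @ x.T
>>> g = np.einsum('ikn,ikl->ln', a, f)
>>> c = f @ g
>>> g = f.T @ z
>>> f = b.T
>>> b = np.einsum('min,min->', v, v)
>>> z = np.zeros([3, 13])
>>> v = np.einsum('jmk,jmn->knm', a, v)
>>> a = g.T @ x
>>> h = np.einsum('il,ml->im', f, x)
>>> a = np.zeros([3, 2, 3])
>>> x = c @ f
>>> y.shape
(13, 7, 7)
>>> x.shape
(13, 2, 13)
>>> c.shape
(13, 2, 13)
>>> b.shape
()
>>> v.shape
(13, 3, 2)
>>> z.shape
(3, 13)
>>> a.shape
(3, 2, 3)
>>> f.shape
(13, 13)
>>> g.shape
(7, 2, 13)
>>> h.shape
(13, 7)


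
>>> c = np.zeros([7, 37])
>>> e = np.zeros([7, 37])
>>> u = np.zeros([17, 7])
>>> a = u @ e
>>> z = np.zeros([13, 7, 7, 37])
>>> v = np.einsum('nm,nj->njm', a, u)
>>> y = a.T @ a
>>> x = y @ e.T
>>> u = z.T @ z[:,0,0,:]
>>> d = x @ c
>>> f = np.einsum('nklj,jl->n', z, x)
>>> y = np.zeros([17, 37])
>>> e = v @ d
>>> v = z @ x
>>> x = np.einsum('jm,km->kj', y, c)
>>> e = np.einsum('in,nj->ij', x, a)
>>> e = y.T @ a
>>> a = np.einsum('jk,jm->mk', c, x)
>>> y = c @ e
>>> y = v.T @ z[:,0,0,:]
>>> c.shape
(7, 37)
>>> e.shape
(37, 37)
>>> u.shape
(37, 7, 7, 37)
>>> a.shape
(17, 37)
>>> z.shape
(13, 7, 7, 37)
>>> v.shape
(13, 7, 7, 7)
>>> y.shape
(7, 7, 7, 37)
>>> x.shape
(7, 17)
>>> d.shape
(37, 37)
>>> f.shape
(13,)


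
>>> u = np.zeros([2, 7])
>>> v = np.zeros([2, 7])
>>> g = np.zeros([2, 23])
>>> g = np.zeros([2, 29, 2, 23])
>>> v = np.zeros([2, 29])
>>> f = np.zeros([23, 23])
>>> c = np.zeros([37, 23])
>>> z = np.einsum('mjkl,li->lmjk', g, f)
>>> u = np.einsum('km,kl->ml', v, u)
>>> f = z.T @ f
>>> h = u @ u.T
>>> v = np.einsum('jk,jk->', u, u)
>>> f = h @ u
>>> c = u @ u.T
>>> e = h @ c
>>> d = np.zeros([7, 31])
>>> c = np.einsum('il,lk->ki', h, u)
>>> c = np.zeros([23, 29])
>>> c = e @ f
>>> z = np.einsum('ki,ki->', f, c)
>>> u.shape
(29, 7)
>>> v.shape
()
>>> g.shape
(2, 29, 2, 23)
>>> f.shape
(29, 7)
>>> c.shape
(29, 7)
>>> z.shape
()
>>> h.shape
(29, 29)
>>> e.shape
(29, 29)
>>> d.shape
(7, 31)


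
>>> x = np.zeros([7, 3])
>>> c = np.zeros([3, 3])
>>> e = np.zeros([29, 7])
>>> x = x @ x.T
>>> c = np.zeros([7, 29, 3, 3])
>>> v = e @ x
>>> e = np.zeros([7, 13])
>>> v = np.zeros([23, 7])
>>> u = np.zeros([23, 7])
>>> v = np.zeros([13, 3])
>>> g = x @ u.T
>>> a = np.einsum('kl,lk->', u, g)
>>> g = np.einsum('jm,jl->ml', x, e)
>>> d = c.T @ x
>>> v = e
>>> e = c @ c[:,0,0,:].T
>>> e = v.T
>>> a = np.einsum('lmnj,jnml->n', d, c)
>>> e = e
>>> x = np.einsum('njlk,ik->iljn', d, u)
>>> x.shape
(23, 29, 3, 3)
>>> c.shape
(7, 29, 3, 3)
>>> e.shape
(13, 7)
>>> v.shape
(7, 13)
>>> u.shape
(23, 7)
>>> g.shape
(7, 13)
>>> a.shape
(29,)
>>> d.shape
(3, 3, 29, 7)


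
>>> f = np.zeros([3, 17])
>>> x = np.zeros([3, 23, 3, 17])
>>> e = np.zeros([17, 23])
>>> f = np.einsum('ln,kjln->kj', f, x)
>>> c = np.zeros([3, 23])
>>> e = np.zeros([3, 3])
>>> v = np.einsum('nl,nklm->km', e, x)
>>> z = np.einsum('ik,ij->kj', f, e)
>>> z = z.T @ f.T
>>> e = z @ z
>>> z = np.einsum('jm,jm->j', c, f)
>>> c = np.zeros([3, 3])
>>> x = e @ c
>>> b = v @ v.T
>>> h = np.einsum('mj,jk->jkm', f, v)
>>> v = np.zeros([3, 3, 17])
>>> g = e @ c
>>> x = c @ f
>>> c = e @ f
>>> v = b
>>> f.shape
(3, 23)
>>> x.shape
(3, 23)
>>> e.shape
(3, 3)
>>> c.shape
(3, 23)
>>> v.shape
(23, 23)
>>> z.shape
(3,)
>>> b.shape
(23, 23)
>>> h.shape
(23, 17, 3)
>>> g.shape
(3, 3)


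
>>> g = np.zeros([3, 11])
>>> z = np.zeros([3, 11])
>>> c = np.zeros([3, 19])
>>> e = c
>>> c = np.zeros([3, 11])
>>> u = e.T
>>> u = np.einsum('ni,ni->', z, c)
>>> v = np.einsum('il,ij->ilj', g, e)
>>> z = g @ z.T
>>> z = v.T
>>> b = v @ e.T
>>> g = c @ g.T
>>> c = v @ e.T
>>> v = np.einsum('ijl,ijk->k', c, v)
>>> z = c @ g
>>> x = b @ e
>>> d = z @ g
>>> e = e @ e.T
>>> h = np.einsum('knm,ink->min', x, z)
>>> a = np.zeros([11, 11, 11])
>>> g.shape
(3, 3)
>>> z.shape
(3, 11, 3)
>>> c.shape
(3, 11, 3)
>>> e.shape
(3, 3)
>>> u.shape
()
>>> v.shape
(19,)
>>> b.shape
(3, 11, 3)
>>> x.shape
(3, 11, 19)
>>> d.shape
(3, 11, 3)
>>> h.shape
(19, 3, 11)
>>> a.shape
(11, 11, 11)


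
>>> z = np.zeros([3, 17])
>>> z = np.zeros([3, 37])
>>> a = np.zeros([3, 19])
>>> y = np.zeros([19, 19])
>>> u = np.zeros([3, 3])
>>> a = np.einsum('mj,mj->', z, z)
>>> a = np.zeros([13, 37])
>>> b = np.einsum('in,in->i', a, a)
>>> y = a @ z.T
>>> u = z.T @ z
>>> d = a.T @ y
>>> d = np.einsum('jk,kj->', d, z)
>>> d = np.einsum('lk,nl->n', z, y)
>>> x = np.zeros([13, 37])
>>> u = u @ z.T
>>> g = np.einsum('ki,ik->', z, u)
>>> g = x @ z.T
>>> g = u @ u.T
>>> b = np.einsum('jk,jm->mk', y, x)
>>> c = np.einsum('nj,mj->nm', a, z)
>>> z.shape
(3, 37)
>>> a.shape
(13, 37)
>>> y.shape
(13, 3)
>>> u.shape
(37, 3)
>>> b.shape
(37, 3)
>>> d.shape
(13,)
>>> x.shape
(13, 37)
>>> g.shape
(37, 37)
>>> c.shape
(13, 3)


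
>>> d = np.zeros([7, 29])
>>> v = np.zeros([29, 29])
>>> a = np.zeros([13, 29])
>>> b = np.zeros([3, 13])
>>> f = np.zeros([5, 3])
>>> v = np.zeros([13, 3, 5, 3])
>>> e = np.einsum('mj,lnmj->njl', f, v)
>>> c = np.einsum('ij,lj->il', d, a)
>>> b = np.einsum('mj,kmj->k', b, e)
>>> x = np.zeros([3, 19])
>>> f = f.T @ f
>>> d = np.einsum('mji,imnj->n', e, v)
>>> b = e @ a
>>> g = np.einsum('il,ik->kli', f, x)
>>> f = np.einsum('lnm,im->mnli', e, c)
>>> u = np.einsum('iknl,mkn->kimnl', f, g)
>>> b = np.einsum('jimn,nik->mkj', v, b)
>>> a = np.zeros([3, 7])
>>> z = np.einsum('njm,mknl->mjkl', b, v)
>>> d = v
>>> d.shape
(13, 3, 5, 3)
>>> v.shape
(13, 3, 5, 3)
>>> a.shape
(3, 7)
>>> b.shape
(5, 29, 13)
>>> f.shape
(13, 3, 3, 7)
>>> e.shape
(3, 3, 13)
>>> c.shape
(7, 13)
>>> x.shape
(3, 19)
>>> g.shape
(19, 3, 3)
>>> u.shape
(3, 13, 19, 3, 7)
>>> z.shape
(13, 29, 3, 3)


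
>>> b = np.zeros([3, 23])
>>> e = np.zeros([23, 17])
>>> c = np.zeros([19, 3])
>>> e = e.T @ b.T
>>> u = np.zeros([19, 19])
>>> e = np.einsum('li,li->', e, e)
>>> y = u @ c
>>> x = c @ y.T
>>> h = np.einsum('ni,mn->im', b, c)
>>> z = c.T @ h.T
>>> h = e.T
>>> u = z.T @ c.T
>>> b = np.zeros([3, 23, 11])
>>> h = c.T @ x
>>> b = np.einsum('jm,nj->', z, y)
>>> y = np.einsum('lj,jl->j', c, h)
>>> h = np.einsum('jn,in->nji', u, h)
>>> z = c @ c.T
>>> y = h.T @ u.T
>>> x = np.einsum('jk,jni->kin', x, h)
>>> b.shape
()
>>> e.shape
()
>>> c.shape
(19, 3)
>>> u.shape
(23, 19)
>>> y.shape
(3, 23, 23)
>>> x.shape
(19, 3, 23)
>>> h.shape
(19, 23, 3)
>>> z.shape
(19, 19)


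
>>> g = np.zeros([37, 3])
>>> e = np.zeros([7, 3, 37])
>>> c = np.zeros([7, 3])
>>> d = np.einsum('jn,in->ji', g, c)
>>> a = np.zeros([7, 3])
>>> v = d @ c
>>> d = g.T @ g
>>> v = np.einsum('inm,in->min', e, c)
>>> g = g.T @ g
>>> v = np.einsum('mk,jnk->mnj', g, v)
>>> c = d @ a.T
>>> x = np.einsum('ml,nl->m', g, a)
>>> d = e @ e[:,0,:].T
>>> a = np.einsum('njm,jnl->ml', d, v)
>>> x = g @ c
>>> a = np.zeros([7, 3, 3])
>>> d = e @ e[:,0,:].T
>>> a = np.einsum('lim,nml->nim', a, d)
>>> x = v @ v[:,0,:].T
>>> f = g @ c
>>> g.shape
(3, 3)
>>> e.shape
(7, 3, 37)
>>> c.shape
(3, 7)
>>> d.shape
(7, 3, 7)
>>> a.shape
(7, 3, 3)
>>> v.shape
(3, 7, 37)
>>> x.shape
(3, 7, 3)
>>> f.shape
(3, 7)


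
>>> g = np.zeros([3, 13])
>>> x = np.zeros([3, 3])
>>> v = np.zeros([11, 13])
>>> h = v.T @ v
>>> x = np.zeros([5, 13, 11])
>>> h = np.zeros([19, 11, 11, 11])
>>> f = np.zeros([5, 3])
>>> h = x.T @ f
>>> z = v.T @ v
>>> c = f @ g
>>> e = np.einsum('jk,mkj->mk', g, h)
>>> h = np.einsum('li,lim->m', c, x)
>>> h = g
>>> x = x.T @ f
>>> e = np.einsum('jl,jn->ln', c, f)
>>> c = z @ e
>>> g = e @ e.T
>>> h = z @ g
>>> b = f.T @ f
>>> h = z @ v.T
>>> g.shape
(13, 13)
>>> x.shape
(11, 13, 3)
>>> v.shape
(11, 13)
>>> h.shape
(13, 11)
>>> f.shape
(5, 3)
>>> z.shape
(13, 13)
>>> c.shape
(13, 3)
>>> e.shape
(13, 3)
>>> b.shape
(3, 3)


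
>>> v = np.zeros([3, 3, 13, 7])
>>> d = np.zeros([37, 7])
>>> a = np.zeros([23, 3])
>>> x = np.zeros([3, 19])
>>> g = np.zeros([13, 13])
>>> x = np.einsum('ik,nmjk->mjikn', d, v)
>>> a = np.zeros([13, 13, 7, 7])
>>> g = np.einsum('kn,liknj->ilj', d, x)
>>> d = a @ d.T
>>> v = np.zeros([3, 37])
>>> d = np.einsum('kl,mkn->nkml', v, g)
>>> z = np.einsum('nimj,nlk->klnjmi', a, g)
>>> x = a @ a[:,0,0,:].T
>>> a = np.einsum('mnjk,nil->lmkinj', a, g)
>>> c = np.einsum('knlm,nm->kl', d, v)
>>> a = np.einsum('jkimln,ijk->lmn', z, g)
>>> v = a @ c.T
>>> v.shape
(7, 7, 3)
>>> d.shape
(3, 3, 13, 37)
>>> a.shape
(7, 7, 13)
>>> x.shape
(13, 13, 7, 13)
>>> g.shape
(13, 3, 3)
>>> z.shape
(3, 3, 13, 7, 7, 13)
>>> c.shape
(3, 13)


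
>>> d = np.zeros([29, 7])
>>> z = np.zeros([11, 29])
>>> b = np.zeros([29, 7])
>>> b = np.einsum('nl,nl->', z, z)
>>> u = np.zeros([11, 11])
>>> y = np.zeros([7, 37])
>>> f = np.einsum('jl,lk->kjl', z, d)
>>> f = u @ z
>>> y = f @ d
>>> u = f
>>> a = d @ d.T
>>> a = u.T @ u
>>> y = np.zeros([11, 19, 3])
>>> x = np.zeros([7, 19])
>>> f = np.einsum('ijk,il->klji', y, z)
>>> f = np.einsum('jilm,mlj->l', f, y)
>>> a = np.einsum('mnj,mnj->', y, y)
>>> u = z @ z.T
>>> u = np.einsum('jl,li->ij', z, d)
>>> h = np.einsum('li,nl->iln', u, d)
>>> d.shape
(29, 7)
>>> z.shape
(11, 29)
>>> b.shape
()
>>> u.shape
(7, 11)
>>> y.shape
(11, 19, 3)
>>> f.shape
(19,)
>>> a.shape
()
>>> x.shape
(7, 19)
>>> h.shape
(11, 7, 29)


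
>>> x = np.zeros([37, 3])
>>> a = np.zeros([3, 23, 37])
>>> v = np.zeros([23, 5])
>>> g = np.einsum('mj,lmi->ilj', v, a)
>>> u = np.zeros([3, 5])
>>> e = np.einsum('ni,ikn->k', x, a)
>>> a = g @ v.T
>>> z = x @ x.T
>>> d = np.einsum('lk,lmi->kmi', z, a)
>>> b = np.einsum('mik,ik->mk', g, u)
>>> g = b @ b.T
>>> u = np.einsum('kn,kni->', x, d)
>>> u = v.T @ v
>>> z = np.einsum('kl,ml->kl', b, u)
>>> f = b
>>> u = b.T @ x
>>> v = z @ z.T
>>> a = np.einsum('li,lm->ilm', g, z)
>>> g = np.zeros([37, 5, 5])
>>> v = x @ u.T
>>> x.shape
(37, 3)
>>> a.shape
(37, 37, 5)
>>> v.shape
(37, 5)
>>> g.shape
(37, 5, 5)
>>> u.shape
(5, 3)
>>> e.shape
(23,)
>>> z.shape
(37, 5)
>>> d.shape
(37, 3, 23)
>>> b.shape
(37, 5)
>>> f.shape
(37, 5)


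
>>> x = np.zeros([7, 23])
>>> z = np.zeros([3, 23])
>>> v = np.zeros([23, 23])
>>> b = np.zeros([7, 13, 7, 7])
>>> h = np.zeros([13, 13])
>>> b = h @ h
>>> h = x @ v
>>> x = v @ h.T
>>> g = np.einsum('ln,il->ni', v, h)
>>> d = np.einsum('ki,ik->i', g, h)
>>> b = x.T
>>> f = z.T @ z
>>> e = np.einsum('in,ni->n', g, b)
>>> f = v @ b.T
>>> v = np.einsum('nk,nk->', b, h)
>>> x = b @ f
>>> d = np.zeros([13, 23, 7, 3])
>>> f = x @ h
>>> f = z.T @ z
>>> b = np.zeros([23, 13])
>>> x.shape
(7, 7)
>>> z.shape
(3, 23)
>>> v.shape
()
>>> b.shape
(23, 13)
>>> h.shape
(7, 23)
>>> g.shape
(23, 7)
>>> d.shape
(13, 23, 7, 3)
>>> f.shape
(23, 23)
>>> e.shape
(7,)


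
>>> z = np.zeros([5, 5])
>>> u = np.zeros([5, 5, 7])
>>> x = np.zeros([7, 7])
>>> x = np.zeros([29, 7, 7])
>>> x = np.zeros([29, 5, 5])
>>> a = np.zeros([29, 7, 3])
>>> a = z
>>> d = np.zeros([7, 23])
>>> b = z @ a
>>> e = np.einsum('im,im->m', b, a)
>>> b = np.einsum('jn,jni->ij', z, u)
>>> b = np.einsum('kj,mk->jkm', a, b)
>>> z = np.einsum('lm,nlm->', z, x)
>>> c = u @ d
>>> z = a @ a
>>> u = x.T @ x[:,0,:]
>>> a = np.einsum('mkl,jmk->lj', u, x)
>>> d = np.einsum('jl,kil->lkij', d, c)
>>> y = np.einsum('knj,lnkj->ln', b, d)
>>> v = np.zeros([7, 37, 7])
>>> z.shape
(5, 5)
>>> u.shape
(5, 5, 5)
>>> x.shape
(29, 5, 5)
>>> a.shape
(5, 29)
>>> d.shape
(23, 5, 5, 7)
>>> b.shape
(5, 5, 7)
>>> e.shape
(5,)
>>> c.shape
(5, 5, 23)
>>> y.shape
(23, 5)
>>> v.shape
(7, 37, 7)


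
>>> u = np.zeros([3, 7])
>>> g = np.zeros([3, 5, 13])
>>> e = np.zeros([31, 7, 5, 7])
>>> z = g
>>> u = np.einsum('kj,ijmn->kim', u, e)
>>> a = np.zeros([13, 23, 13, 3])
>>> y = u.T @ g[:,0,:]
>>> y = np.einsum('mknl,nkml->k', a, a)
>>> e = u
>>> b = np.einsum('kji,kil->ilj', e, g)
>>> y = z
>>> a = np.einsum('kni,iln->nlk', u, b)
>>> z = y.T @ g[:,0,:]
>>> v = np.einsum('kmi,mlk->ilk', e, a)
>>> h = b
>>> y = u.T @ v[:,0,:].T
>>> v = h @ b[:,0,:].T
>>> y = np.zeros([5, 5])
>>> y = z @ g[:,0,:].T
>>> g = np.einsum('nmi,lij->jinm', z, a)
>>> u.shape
(3, 31, 5)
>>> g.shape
(3, 13, 13, 5)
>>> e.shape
(3, 31, 5)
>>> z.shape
(13, 5, 13)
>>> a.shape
(31, 13, 3)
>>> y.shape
(13, 5, 3)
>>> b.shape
(5, 13, 31)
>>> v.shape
(5, 13, 5)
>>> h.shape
(5, 13, 31)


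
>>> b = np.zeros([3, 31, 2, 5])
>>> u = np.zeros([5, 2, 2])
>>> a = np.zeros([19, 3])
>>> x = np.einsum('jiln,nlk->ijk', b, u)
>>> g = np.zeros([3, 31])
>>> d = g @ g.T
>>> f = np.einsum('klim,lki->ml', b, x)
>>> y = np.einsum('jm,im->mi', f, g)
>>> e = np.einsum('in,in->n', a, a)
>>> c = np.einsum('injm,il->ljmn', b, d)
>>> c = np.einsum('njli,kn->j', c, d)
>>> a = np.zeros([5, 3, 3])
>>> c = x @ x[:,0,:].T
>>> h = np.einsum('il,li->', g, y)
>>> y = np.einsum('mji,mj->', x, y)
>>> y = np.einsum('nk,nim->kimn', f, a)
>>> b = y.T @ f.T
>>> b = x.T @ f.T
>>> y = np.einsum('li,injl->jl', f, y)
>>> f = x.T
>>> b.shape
(2, 3, 5)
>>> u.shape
(5, 2, 2)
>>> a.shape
(5, 3, 3)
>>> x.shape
(31, 3, 2)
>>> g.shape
(3, 31)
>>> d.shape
(3, 3)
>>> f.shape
(2, 3, 31)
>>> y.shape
(3, 5)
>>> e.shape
(3,)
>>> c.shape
(31, 3, 31)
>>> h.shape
()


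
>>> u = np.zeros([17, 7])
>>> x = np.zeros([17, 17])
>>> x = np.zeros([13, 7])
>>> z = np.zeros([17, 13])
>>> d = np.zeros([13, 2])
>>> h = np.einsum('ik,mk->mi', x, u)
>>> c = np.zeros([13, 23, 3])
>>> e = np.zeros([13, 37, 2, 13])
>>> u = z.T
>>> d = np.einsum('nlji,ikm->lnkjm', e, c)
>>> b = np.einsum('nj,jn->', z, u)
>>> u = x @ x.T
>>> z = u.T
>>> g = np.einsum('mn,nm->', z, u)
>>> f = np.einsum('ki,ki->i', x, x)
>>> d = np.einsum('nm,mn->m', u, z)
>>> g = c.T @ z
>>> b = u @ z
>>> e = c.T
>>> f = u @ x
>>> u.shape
(13, 13)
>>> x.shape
(13, 7)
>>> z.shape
(13, 13)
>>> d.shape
(13,)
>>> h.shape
(17, 13)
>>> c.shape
(13, 23, 3)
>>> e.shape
(3, 23, 13)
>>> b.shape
(13, 13)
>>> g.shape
(3, 23, 13)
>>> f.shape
(13, 7)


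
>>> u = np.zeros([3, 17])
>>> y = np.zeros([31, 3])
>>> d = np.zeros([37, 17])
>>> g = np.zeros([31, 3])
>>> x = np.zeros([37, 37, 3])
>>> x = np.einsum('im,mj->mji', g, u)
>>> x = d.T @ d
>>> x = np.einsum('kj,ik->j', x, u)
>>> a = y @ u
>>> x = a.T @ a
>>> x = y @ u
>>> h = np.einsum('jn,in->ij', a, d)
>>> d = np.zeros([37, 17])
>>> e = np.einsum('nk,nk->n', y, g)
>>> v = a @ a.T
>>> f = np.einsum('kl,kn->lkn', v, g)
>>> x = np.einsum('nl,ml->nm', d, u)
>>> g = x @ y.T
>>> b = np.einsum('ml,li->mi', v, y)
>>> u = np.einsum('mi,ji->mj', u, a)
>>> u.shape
(3, 31)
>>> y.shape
(31, 3)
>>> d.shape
(37, 17)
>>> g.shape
(37, 31)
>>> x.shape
(37, 3)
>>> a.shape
(31, 17)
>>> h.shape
(37, 31)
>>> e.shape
(31,)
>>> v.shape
(31, 31)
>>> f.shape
(31, 31, 3)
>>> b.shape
(31, 3)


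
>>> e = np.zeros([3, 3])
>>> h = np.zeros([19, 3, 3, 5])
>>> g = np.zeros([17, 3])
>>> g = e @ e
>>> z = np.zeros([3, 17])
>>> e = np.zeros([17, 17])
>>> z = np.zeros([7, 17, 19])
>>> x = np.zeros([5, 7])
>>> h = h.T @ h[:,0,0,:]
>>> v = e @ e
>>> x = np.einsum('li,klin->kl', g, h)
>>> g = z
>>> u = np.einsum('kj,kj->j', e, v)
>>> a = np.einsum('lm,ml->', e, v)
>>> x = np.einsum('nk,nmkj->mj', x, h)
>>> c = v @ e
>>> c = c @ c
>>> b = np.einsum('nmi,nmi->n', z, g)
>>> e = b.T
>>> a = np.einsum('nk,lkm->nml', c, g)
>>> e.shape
(7,)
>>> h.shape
(5, 3, 3, 5)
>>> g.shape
(7, 17, 19)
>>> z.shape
(7, 17, 19)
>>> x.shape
(3, 5)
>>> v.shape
(17, 17)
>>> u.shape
(17,)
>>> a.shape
(17, 19, 7)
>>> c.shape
(17, 17)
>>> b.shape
(7,)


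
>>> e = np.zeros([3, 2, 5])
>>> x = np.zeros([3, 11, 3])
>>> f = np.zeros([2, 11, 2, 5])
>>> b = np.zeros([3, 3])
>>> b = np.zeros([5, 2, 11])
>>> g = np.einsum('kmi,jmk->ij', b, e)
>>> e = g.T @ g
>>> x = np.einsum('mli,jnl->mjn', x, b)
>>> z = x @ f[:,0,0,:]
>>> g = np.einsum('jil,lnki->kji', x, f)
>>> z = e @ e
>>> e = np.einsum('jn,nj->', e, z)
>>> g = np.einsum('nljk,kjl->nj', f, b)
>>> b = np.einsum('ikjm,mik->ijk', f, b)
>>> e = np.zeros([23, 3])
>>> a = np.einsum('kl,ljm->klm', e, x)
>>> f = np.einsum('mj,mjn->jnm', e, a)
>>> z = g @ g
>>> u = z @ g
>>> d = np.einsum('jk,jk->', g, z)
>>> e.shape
(23, 3)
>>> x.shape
(3, 5, 2)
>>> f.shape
(3, 2, 23)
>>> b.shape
(2, 2, 11)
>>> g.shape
(2, 2)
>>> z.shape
(2, 2)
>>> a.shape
(23, 3, 2)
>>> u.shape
(2, 2)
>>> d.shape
()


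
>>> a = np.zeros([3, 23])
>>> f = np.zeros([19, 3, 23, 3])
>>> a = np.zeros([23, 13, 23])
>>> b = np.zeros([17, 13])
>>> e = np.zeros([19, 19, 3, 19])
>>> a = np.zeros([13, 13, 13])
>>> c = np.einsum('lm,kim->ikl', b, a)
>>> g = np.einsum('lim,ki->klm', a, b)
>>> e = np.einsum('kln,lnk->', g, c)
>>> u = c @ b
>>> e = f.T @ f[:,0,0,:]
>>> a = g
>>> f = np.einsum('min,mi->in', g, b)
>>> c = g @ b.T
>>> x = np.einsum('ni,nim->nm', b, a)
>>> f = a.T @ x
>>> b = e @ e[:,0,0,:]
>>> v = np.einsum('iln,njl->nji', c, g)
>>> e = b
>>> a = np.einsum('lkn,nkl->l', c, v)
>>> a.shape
(17,)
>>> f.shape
(13, 13, 13)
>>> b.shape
(3, 23, 3, 3)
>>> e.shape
(3, 23, 3, 3)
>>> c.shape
(17, 13, 17)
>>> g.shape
(17, 13, 13)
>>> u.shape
(13, 13, 13)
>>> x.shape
(17, 13)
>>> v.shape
(17, 13, 17)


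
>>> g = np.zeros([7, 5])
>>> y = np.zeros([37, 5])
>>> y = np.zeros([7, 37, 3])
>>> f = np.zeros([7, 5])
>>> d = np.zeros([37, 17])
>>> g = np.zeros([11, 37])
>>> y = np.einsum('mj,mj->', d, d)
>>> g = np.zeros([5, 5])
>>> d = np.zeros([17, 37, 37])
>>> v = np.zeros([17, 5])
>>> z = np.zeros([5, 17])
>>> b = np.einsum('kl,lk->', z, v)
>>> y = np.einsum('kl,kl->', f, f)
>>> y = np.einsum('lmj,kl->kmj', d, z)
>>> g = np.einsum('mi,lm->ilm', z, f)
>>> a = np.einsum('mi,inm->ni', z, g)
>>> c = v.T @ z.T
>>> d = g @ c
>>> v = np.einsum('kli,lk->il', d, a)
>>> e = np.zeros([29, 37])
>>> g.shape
(17, 7, 5)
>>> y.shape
(5, 37, 37)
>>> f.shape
(7, 5)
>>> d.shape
(17, 7, 5)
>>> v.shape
(5, 7)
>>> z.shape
(5, 17)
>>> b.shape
()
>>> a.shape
(7, 17)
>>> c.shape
(5, 5)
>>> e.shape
(29, 37)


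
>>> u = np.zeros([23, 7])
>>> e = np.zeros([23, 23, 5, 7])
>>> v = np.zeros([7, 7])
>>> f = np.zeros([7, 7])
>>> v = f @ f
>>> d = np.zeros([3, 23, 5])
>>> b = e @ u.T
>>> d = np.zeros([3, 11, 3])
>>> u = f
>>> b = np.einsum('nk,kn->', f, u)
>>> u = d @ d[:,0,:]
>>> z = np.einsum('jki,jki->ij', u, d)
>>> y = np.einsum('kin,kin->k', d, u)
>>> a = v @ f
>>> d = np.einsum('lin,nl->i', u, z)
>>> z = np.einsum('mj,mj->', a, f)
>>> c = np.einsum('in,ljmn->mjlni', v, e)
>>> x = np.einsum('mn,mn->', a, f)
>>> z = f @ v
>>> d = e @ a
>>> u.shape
(3, 11, 3)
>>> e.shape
(23, 23, 5, 7)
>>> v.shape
(7, 7)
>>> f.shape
(7, 7)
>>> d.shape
(23, 23, 5, 7)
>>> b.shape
()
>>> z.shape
(7, 7)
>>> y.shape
(3,)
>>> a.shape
(7, 7)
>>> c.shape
(5, 23, 23, 7, 7)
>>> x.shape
()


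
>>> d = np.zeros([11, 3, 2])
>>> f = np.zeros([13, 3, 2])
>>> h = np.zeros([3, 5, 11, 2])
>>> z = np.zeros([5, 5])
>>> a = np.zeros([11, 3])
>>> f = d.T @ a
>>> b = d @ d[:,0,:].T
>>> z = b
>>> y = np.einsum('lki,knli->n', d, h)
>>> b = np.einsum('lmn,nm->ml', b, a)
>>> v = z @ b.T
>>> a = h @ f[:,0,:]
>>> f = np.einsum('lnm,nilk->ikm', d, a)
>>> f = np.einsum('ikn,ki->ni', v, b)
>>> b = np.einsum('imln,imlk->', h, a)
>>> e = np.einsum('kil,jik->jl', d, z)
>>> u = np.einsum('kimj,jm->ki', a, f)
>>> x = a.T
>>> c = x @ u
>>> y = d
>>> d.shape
(11, 3, 2)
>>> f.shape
(3, 11)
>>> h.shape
(3, 5, 11, 2)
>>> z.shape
(11, 3, 11)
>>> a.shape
(3, 5, 11, 3)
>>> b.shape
()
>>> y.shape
(11, 3, 2)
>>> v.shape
(11, 3, 3)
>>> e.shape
(11, 2)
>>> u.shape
(3, 5)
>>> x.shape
(3, 11, 5, 3)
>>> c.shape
(3, 11, 5, 5)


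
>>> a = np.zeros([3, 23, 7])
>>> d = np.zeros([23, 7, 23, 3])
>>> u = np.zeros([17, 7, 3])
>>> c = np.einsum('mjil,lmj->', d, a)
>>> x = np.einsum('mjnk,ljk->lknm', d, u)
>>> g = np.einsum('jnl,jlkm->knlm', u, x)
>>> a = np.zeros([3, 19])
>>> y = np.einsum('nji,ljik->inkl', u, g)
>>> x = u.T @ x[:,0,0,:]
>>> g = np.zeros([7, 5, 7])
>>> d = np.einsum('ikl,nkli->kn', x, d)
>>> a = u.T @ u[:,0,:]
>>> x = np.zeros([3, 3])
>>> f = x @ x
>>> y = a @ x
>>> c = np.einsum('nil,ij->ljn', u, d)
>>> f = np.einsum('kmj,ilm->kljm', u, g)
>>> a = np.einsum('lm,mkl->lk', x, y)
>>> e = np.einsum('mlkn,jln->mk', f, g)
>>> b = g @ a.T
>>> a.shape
(3, 7)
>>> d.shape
(7, 23)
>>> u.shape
(17, 7, 3)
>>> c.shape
(3, 23, 17)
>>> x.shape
(3, 3)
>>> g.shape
(7, 5, 7)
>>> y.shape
(3, 7, 3)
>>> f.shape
(17, 5, 3, 7)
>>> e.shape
(17, 3)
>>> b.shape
(7, 5, 3)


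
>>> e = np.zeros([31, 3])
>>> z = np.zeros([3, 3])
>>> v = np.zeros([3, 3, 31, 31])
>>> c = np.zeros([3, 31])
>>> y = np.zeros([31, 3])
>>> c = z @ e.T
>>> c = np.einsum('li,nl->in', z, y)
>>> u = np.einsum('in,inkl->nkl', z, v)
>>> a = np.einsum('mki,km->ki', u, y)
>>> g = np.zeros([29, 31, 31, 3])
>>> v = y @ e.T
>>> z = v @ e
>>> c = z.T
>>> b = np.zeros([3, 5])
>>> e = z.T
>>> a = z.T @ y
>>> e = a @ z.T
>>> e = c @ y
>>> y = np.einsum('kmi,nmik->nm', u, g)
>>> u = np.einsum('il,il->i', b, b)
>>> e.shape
(3, 3)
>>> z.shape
(31, 3)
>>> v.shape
(31, 31)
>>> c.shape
(3, 31)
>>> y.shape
(29, 31)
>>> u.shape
(3,)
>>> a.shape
(3, 3)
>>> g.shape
(29, 31, 31, 3)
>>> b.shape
(3, 5)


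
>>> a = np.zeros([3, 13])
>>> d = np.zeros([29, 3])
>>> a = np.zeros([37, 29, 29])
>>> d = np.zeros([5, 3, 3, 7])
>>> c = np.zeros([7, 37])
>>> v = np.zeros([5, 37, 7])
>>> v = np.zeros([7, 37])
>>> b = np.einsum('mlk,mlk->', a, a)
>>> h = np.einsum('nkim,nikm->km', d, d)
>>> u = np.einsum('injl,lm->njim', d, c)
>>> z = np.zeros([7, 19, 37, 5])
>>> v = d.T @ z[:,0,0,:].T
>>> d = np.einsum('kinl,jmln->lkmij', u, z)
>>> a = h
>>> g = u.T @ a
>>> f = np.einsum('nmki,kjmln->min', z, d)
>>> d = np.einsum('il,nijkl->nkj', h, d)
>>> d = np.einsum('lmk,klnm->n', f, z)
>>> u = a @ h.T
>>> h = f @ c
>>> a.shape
(3, 7)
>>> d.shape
(37,)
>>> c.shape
(7, 37)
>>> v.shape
(7, 3, 3, 7)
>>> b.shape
()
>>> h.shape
(19, 5, 37)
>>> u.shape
(3, 3)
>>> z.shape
(7, 19, 37, 5)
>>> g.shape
(37, 5, 3, 7)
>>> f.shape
(19, 5, 7)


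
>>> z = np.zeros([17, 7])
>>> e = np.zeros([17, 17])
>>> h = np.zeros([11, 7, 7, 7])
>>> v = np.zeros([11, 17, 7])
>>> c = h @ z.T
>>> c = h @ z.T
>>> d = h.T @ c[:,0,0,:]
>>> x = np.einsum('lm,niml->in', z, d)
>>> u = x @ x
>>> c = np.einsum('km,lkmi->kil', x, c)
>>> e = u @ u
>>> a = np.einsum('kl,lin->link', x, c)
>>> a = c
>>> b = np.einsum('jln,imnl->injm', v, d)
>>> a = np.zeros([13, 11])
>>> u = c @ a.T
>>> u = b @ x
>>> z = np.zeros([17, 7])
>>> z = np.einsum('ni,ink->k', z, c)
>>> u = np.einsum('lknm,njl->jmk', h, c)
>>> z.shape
(11,)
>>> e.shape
(7, 7)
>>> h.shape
(11, 7, 7, 7)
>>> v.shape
(11, 17, 7)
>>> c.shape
(7, 17, 11)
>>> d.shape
(7, 7, 7, 17)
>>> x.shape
(7, 7)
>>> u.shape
(17, 7, 7)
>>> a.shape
(13, 11)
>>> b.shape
(7, 7, 11, 7)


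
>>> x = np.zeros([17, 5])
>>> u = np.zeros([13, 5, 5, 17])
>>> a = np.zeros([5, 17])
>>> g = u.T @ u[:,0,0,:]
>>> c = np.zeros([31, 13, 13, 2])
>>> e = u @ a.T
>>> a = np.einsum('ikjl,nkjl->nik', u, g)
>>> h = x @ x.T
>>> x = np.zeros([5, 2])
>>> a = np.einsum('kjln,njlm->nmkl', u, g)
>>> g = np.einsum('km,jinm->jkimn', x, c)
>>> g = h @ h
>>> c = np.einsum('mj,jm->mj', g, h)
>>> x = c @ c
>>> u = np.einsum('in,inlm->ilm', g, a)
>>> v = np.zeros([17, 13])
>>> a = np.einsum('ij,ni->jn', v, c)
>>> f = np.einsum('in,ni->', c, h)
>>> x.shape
(17, 17)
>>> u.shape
(17, 13, 5)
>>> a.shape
(13, 17)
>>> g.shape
(17, 17)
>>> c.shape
(17, 17)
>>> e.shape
(13, 5, 5, 5)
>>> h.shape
(17, 17)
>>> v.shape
(17, 13)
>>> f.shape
()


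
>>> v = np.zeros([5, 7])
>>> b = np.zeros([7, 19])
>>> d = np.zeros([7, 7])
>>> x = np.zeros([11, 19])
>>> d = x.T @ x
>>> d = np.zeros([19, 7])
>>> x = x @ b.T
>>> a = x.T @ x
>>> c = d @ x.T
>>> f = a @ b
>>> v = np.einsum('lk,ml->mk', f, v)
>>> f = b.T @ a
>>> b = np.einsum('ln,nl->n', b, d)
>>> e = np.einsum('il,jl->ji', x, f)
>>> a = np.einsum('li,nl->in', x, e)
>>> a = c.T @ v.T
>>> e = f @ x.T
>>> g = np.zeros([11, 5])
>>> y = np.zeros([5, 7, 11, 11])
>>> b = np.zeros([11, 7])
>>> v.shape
(5, 19)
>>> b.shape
(11, 7)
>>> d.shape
(19, 7)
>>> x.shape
(11, 7)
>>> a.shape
(11, 5)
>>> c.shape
(19, 11)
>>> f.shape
(19, 7)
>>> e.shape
(19, 11)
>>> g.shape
(11, 5)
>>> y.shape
(5, 7, 11, 11)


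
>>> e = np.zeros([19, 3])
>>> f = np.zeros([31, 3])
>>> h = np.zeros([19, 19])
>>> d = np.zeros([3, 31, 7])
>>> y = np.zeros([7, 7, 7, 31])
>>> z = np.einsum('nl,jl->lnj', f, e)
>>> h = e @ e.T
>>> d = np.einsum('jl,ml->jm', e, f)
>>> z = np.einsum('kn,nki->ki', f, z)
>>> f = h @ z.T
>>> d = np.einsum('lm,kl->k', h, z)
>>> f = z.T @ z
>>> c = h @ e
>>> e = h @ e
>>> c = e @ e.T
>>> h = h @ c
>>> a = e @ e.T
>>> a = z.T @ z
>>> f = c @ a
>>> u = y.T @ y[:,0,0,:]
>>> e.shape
(19, 3)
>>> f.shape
(19, 19)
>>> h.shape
(19, 19)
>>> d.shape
(31,)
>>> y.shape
(7, 7, 7, 31)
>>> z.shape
(31, 19)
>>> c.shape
(19, 19)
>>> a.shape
(19, 19)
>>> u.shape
(31, 7, 7, 31)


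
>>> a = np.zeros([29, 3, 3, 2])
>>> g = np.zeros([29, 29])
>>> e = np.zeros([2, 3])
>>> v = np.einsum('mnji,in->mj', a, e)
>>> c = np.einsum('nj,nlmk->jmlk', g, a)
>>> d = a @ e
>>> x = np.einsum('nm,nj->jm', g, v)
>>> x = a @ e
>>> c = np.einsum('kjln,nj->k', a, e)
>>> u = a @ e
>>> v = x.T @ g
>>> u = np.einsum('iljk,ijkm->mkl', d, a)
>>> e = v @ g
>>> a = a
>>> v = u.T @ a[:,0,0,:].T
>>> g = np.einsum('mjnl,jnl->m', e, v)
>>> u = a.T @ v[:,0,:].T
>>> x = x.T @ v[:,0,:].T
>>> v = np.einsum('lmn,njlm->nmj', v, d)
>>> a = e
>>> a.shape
(3, 3, 3, 29)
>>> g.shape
(3,)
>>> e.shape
(3, 3, 3, 29)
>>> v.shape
(29, 3, 3)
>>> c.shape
(29,)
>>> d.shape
(29, 3, 3, 3)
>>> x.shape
(3, 3, 3, 3)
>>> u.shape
(2, 3, 3, 3)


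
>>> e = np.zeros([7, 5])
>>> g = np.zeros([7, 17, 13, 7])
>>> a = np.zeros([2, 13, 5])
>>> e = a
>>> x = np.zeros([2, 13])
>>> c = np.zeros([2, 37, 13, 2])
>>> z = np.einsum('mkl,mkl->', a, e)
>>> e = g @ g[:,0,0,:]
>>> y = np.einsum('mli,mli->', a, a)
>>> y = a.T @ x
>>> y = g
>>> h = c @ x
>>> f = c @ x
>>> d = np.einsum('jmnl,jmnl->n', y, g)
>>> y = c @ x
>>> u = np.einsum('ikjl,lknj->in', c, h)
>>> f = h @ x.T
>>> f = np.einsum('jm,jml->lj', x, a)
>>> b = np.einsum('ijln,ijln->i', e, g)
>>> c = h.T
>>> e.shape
(7, 17, 13, 7)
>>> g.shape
(7, 17, 13, 7)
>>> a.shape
(2, 13, 5)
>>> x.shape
(2, 13)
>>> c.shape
(13, 13, 37, 2)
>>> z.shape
()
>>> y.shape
(2, 37, 13, 13)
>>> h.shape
(2, 37, 13, 13)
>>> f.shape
(5, 2)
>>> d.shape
(13,)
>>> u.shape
(2, 13)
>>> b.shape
(7,)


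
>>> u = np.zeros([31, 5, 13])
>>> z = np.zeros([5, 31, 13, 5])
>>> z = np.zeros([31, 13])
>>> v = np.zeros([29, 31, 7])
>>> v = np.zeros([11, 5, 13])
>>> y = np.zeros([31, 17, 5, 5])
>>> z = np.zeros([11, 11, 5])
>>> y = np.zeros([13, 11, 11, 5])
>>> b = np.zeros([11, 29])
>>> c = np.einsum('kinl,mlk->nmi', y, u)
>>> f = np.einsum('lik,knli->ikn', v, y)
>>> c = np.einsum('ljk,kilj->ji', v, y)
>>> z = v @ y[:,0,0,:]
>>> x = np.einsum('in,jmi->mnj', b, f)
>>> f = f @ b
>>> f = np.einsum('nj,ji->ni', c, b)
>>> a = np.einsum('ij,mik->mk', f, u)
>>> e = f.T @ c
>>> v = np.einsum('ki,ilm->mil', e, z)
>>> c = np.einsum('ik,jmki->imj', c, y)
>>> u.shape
(31, 5, 13)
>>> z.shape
(11, 5, 5)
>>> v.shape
(5, 11, 5)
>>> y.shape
(13, 11, 11, 5)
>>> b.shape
(11, 29)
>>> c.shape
(5, 11, 13)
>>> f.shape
(5, 29)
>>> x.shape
(13, 29, 5)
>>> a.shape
(31, 13)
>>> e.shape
(29, 11)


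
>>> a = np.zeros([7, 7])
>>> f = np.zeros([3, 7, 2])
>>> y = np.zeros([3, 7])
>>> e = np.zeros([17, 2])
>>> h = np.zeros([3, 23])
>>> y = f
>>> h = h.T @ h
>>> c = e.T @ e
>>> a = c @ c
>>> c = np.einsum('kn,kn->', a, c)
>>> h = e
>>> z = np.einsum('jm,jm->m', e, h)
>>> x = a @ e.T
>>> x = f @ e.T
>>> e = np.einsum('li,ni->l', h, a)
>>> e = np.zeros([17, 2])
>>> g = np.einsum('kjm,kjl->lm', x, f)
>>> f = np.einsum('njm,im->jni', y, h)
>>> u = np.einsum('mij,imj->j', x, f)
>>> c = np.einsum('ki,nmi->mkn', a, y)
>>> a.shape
(2, 2)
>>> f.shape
(7, 3, 17)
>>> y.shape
(3, 7, 2)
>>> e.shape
(17, 2)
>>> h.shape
(17, 2)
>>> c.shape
(7, 2, 3)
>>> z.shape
(2,)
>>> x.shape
(3, 7, 17)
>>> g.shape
(2, 17)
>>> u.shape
(17,)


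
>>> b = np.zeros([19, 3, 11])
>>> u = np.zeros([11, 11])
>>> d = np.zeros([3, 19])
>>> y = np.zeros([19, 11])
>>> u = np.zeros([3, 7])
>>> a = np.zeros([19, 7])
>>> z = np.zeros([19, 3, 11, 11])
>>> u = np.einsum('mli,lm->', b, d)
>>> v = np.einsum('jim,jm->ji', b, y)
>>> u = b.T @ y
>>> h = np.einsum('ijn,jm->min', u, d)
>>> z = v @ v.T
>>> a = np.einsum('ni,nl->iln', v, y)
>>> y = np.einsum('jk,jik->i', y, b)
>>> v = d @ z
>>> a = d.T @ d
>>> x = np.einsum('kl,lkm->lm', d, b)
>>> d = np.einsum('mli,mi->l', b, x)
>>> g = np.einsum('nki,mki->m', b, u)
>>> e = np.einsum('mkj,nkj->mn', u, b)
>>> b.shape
(19, 3, 11)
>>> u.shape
(11, 3, 11)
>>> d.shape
(3,)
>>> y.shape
(3,)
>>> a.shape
(19, 19)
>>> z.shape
(19, 19)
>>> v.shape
(3, 19)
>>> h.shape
(19, 11, 11)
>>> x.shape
(19, 11)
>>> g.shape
(11,)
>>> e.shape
(11, 19)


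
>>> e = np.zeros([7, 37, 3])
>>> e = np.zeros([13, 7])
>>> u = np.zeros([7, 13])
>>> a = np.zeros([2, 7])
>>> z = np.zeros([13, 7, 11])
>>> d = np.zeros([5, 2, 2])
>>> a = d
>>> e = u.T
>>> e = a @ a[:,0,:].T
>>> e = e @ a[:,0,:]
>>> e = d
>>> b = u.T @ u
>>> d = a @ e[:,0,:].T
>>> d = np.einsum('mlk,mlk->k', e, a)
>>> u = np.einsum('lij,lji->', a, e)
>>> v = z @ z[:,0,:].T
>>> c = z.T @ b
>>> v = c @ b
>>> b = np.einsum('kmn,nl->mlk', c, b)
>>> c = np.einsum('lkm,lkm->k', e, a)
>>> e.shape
(5, 2, 2)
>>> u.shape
()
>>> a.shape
(5, 2, 2)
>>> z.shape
(13, 7, 11)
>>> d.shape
(2,)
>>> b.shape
(7, 13, 11)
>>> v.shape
(11, 7, 13)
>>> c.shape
(2,)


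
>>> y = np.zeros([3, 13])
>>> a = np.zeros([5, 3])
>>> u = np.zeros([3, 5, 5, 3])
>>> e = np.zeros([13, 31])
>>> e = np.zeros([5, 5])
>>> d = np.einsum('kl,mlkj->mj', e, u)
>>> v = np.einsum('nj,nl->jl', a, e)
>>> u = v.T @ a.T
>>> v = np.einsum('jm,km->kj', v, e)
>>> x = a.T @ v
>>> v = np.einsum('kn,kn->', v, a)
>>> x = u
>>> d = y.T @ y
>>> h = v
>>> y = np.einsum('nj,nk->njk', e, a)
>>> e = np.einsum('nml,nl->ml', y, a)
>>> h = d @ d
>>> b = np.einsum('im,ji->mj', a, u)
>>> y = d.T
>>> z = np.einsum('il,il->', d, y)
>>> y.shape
(13, 13)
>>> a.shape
(5, 3)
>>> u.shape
(5, 5)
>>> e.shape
(5, 3)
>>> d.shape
(13, 13)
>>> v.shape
()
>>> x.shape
(5, 5)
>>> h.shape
(13, 13)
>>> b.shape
(3, 5)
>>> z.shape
()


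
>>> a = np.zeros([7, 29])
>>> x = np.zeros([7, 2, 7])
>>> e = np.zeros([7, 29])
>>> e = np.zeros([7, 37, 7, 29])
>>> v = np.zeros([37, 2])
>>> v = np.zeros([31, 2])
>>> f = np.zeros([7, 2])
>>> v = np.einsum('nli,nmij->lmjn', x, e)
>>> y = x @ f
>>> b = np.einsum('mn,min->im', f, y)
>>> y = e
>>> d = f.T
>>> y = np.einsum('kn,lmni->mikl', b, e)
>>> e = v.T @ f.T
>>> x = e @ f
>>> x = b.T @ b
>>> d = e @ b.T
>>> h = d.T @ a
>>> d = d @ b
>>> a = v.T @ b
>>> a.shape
(7, 29, 37, 7)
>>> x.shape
(7, 7)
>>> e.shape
(7, 29, 37, 7)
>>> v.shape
(2, 37, 29, 7)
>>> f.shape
(7, 2)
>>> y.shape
(37, 29, 2, 7)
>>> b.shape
(2, 7)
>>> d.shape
(7, 29, 37, 7)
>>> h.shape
(2, 37, 29, 29)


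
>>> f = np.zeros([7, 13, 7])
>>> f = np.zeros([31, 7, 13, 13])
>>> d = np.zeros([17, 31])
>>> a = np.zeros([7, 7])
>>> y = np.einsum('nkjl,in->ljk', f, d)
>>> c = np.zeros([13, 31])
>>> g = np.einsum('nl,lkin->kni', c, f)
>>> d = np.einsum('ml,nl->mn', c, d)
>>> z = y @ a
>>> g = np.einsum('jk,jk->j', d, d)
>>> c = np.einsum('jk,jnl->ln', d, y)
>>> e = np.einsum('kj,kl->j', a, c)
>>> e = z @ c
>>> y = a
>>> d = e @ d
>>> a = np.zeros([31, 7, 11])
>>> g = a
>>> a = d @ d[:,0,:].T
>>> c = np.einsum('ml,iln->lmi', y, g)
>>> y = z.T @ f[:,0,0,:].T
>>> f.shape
(31, 7, 13, 13)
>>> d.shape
(13, 13, 17)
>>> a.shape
(13, 13, 13)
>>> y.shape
(7, 13, 31)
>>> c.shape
(7, 7, 31)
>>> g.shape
(31, 7, 11)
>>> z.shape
(13, 13, 7)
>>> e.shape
(13, 13, 13)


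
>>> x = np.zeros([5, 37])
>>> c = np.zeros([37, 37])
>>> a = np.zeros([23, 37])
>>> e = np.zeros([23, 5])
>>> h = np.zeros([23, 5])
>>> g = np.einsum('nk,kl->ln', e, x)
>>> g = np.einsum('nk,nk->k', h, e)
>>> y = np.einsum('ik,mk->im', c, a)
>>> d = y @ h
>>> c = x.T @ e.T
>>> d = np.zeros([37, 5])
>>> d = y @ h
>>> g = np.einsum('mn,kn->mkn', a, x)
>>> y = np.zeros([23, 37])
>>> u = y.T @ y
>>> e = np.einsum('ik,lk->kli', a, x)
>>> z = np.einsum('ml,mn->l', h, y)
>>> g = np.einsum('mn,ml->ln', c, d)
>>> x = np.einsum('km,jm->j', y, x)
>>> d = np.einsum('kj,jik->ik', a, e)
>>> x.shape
(5,)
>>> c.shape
(37, 23)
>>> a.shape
(23, 37)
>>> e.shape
(37, 5, 23)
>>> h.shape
(23, 5)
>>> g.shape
(5, 23)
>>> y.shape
(23, 37)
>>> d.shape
(5, 23)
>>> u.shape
(37, 37)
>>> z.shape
(5,)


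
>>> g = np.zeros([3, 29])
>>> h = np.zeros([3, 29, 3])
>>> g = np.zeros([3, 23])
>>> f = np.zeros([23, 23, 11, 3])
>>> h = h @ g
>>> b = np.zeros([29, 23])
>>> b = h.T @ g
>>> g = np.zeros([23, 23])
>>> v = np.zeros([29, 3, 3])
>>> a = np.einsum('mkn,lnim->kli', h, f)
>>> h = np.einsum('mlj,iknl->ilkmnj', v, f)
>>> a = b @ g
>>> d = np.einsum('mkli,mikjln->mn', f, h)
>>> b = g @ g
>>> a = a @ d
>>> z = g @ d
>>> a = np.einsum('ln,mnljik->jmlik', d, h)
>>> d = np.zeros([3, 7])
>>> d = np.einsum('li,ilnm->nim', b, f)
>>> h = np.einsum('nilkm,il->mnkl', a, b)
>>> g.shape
(23, 23)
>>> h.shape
(3, 29, 11, 23)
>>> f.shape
(23, 23, 11, 3)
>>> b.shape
(23, 23)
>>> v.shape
(29, 3, 3)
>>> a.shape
(29, 23, 23, 11, 3)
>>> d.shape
(11, 23, 3)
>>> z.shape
(23, 3)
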